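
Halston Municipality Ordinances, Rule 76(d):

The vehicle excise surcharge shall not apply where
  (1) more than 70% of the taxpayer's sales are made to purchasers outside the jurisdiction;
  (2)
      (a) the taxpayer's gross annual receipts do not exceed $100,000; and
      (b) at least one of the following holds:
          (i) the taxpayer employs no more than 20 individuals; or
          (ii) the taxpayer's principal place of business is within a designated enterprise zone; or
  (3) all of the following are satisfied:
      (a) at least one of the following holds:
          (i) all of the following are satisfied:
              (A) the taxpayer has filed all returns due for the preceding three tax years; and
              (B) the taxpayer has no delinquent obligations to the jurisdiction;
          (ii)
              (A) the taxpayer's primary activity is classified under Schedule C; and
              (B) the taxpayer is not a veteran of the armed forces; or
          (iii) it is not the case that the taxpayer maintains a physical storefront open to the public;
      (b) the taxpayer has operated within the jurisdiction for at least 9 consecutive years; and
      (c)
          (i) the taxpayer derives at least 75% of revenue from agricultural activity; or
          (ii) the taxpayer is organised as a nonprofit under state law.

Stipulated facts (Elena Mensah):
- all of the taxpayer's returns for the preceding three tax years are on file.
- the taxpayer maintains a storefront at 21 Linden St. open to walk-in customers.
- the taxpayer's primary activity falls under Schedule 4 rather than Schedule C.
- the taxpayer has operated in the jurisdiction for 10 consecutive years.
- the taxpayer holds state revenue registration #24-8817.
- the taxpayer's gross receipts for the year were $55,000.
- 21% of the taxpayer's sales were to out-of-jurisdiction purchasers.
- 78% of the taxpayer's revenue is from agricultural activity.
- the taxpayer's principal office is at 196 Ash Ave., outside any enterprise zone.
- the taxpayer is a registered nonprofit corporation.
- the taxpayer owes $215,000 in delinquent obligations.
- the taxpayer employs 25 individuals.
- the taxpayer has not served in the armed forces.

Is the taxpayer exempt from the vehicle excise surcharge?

(1) >70% out-of-jur. sales — not met.
(a) receipts ≤ $100,000 — met.
(i) ≤ 20 employees — not met.
(ii) in enterprise zone — not met.
(b) = F OR F = false.
(2): T AND F → false.
(A) returns current — satisfied.
(B) no delinquency — not met.
(i): T AND F → false.
(A) Schedule C activity — not satisfied.
(B) not (veteran) — met.
(ii): F AND T → false.
(iii) not (has storefront) — not satisfied.
(a) = F OR F OR F = false.
(b) ≥ 9 yrs in jurisdiction — holds.
(i) ≥75% agricultural — holds.
(ii) nonprofit — met.
(c) = T OR T = true.
So (3) is not satisfied (F AND T AND T).
So Overall is not satisfied (F OR F OR F).

No — not exempt.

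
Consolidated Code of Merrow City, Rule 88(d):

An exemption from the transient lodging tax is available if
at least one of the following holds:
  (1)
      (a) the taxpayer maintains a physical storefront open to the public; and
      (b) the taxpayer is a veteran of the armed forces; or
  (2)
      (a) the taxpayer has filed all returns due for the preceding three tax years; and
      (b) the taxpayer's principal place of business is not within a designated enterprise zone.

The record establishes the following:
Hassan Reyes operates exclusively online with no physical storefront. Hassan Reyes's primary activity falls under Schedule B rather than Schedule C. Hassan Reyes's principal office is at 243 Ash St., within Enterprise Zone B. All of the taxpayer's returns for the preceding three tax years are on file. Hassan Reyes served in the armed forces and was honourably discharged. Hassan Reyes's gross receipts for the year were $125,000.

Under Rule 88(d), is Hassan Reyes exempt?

(a) has storefront — fails.
(b) veteran — holds.
(1) = F AND T = false.
(a) returns current — met.
(b) not (in enterprise zone) — not satisfied.
(2): T AND F → false.
Overall: F OR F → false.

No — not exempt.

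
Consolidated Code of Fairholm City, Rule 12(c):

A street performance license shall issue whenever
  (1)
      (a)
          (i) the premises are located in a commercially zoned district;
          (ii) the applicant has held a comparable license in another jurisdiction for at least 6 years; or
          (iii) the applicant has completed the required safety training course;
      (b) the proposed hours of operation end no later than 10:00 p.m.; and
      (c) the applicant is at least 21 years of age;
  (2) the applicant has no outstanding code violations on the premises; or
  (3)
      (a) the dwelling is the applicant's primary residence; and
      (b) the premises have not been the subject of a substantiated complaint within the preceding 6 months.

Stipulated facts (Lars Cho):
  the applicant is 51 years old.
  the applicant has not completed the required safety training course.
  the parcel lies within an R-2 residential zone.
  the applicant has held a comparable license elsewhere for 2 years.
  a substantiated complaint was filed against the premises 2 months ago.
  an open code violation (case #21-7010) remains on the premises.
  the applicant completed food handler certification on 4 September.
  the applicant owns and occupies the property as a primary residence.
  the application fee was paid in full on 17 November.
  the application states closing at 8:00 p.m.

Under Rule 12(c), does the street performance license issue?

No — denied.

(i) commercially zoned — not satisfied.
(ii) prior license ≥ 6 yr — not satisfied.
(iii) safety training — not satisfied.
(a) = F OR F OR F = false.
(b) closes by 10 p.m. — holds.
(c) age ≥ 21 — satisfied.
(1): F AND T AND T → false.
(2) no code violations — not satisfied.
(a) primary residence — satisfied.
(b) no complaint in 6 mo. — not satisfied.
(3) = T AND F = false.
So Overall is not satisfied (F OR F OR F).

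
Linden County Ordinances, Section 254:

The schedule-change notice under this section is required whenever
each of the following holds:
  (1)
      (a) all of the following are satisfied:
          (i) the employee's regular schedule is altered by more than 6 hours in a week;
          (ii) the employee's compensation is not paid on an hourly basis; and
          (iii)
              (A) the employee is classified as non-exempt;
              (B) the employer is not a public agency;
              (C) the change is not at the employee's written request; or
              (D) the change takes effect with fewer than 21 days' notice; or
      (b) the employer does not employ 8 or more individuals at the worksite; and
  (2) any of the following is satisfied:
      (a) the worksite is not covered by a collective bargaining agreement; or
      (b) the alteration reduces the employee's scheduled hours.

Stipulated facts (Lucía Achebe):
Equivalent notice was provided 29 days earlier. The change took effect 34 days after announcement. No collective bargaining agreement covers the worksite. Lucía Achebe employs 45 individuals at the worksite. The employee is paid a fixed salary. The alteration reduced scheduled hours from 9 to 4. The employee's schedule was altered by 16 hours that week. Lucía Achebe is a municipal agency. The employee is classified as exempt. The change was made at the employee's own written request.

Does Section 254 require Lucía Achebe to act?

(i) schedule shift > 6h — satisfied.
(ii) not (hourly-paid) — holds.
(A) non-exempt — fails.
(B) not (public agency) — fails.
(C) not employee-requested — fails.
(D) < 21 days' notice — not met.
(iii): F OR F OR F OR F → false.
So (a) is not satisfied (T AND T AND F).
(b) not (≥ 8 at site) — not satisfied.
(1) = F OR F = false.
(a) no CBA — holds.
(b) hours reduced — met.
So (2) is satisfied (T OR T).
Overall = F AND T = false.

No — not required.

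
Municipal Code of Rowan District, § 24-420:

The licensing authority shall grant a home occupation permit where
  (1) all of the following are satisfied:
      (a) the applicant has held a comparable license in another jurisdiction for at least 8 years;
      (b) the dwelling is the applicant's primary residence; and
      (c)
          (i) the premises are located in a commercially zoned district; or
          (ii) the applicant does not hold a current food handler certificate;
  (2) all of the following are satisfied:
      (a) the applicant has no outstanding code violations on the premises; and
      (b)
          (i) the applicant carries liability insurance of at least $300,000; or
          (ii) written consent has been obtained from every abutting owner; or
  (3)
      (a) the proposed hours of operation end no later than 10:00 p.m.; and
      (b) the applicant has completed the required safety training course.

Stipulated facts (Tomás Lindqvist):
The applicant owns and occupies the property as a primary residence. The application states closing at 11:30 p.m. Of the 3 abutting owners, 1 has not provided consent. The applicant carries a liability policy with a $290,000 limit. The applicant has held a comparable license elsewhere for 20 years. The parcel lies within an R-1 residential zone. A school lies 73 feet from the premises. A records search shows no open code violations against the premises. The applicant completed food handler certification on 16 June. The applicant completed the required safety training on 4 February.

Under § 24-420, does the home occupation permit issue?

No — denied.

(a) prior license ≥ 8 yr — holds.
(b) primary residence — holds.
(i) commercially zoned — not satisfied.
(ii) not (food handler cert.) — fails.
(c): F OR F → false.
(1) = T AND T AND F = false.
(a) no code violations — met.
(i) insurance ≥ $300,000 — fails.
(ii) all abutters consent — not met.
So (b) is not satisfied (F OR F).
(2): T AND F → false.
(a) closes by 10 p.m. — fails.
(b) safety training — met.
So (3) is not satisfied (F AND T).
So Overall is not satisfied (F OR F OR F).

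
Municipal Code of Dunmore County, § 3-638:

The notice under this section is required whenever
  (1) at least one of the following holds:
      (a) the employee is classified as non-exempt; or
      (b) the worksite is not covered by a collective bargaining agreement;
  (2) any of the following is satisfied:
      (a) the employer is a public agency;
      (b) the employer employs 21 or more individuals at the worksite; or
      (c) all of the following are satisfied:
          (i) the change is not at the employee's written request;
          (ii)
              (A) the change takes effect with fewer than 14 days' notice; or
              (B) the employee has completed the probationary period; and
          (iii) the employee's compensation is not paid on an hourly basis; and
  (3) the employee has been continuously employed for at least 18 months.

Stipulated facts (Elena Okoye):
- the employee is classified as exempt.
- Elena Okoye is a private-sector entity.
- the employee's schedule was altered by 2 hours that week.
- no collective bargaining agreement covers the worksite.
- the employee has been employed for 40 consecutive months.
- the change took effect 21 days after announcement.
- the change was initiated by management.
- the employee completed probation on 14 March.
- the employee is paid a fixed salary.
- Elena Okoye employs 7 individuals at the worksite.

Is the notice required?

Yes — required.

(a) non-exempt — fails.
(b) no CBA — satisfied.
So (1) is satisfied (F OR T).
(a) public agency — not satisfied.
(b) ≥ 21 at site — fails.
(i) not employee-requested — satisfied.
(A) < 14 days' notice — not satisfied.
(B) past probation — satisfied.
So (ii) is satisfied (F OR T).
(iii) not (hourly-paid) — met.
So (c) is satisfied (T AND T AND T).
(2) = F OR F OR T = true.
(3) tenure ≥ 18 mo. — met.
So Overall is satisfied (T AND T AND T).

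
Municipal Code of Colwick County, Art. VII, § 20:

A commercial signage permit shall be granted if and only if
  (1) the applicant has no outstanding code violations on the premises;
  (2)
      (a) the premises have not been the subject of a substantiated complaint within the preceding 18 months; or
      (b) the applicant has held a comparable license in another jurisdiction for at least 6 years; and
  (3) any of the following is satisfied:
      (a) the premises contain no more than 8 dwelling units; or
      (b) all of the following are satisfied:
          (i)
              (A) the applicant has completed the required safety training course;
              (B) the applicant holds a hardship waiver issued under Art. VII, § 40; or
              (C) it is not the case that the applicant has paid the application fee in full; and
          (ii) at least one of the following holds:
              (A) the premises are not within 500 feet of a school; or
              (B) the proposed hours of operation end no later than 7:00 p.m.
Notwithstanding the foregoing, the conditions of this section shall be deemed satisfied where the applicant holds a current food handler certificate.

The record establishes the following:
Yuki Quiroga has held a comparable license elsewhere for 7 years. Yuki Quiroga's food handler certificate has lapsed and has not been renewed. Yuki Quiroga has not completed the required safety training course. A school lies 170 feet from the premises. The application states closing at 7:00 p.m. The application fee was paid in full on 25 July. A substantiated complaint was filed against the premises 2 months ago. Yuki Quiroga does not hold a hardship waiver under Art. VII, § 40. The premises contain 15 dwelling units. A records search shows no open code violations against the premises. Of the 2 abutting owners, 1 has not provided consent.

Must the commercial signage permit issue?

(1) no code violations — met.
(a) no complaint in 18 mo. — not satisfied.
(b) prior license ≥ 6 yr — holds.
(2): F OR T → true.
(a) ≤ 8 units — not met.
(A) safety training — not satisfied.
(B) hardship waiver — fails.
(C) not (fee paid) — not satisfied.
(i): F OR F OR F → false.
(A) ≥500 ft from school — not met.
(B) closes by 7 p.m. — holds.
So (ii) is satisfied (F OR T).
So (b) is not satisfied (F AND T).
(3) = F OR F = false.
Overall: T AND T AND F → false.
Exception (food handler cert.) — not satisfied.
Result: main false OR exception false → false.

No — denied.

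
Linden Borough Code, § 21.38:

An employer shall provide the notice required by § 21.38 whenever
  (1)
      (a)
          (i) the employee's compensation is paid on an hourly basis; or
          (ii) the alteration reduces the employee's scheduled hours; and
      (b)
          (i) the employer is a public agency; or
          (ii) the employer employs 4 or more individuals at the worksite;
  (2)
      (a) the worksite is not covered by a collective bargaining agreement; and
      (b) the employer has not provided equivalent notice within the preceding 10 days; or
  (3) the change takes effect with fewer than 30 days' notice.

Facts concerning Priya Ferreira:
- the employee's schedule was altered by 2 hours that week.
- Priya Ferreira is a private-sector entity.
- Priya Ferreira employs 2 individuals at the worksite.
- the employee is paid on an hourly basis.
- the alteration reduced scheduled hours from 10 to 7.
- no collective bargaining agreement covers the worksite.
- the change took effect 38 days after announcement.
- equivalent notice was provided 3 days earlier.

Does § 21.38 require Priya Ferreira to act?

(i) hourly-paid — satisfied.
(ii) hours reduced — satisfied.
(a) = T OR T = true.
(i) public agency — fails.
(ii) ≥ 4 at site — fails.
(b) = F OR F = false.
(1): T AND F → false.
(a) no CBA — met.
(b) no recent notice — not satisfied.
(2) = T AND F = false.
(3) < 30 days' notice — not met.
So Overall is not satisfied (F OR F OR F).

No — not required.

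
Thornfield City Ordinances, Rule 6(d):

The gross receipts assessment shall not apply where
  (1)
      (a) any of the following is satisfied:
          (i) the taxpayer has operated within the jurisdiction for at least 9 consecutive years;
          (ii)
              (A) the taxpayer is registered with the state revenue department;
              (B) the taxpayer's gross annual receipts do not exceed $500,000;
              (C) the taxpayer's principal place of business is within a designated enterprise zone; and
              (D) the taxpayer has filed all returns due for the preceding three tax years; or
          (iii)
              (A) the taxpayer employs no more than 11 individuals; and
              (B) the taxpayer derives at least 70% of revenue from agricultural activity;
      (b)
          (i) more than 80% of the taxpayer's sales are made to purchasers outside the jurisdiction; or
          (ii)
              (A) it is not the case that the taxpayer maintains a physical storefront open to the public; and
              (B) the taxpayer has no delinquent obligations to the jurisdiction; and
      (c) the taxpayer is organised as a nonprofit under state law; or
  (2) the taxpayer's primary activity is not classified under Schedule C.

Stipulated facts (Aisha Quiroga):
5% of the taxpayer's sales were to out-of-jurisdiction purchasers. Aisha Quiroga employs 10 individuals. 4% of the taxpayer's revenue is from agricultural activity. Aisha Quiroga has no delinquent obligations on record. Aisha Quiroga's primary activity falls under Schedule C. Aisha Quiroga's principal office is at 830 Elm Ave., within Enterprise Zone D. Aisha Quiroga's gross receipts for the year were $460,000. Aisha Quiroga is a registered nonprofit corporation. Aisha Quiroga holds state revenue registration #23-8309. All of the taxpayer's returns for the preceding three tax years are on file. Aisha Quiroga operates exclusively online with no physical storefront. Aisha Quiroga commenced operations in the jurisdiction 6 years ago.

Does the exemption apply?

Yes — exempt.

(i) ≥ 9 yrs in jurisdiction — not satisfied.
(A) state-registered — met.
(B) receipts ≤ $500,000 — satisfied.
(C) in enterprise zone — holds.
(D) returns current — met.
So (ii) is satisfied (T AND T AND T AND T).
(A) ≤ 11 employees — met.
(B) ≥70% agricultural — not met.
So (iii) is not satisfied (T AND F).
(a) = F OR T OR F = true.
(i) >80% out-of-jur. sales — not met.
(A) not (has storefront) — holds.
(B) no delinquency — holds.
(ii) = T AND T = true.
So (b) is satisfied (F OR T).
(c) nonprofit — met.
(1): T AND T AND T → true.
(2) not (Schedule C activity) — not met.
Overall = T OR F = true.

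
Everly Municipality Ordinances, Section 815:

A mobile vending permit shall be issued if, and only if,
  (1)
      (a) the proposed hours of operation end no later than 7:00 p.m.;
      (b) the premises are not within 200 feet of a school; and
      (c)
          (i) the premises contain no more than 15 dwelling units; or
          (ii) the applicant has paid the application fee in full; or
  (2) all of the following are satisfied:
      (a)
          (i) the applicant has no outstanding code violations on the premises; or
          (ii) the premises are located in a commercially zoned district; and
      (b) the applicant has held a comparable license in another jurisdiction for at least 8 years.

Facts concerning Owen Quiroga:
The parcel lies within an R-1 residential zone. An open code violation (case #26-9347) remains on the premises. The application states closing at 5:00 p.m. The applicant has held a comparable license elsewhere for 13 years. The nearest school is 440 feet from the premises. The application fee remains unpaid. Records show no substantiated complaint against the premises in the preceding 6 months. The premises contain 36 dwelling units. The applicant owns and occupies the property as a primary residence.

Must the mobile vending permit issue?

(a) closes by 7 p.m. — met.
(b) ≥200 ft from school — holds.
(i) ≤ 15 units — not satisfied.
(ii) fee paid — fails.
(c): F OR F → false.
(1) = T AND T AND F = false.
(i) no code violations — not met.
(ii) commercially zoned — fails.
So (a) is not satisfied (F OR F).
(b) prior license ≥ 8 yr — satisfied.
So (2) is not satisfied (F AND T).
Overall: F OR F → false.

No — denied.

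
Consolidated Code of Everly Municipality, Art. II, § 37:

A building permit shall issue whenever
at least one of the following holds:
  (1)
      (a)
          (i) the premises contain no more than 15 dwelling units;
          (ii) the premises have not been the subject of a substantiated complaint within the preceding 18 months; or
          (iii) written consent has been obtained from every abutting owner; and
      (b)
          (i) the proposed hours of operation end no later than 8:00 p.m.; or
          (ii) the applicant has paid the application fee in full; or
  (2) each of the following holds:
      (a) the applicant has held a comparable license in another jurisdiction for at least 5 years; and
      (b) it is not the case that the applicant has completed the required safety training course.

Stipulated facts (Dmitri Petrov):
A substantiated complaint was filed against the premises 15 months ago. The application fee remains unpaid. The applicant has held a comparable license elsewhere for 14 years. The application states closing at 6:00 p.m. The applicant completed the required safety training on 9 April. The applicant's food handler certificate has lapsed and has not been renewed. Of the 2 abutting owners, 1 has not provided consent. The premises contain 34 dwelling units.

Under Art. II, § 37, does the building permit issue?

(i) ≤ 15 units — not satisfied.
(ii) no complaint in 18 mo. — not met.
(iii) all abutters consent — not satisfied.
(a) = F OR F OR F = false.
(i) closes by 8 p.m. — holds.
(ii) fee paid — fails.
(b) = T OR F = true.
(1): F AND T → false.
(a) prior license ≥ 5 yr — satisfied.
(b) not (safety training) — not met.
So (2) is not satisfied (T AND F).
Overall = F OR F = false.

No — denied.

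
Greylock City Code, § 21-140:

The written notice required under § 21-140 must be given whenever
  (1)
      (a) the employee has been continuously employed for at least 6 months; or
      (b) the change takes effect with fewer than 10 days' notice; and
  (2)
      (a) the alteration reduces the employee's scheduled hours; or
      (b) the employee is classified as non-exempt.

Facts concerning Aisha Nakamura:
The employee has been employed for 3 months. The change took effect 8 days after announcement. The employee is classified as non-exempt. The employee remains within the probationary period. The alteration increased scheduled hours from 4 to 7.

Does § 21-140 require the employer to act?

(a) tenure ≥ 6 mo. — not met.
(b) < 10 days' notice — satisfied.
(1): F OR T → true.
(a) hours reduced — not met.
(b) non-exempt — holds.
So (2) is satisfied (F OR T).
So Overall is satisfied (T AND T).

Yes — required.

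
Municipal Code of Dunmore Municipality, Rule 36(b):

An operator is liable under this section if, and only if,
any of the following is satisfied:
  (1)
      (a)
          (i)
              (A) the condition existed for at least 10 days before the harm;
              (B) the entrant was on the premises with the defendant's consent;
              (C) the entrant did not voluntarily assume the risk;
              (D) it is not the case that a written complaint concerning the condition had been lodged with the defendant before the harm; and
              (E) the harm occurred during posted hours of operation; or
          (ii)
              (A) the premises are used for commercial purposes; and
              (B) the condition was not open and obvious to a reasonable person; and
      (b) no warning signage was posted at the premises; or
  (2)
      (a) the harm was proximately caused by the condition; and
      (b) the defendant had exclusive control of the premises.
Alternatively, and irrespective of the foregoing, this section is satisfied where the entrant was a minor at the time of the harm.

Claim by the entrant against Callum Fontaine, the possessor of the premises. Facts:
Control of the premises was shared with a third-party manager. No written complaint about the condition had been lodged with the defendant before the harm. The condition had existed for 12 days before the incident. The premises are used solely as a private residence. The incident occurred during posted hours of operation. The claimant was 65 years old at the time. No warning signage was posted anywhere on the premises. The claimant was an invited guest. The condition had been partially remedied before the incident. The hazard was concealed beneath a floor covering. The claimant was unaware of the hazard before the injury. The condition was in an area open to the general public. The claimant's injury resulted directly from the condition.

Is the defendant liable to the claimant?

Yes — liable.

(A) condition ≥10 days old — holds.
(B) consent to enter — satisfied.
(C) no assumed risk — satisfied.
(D) not (complaint lodged) — met.
(E) during posted hours — met.
(i): T AND T AND T AND T AND T → true.
(A) commercial use — not satisfied.
(B) not open/obvious — holds.
So (ii) is not satisfied (F AND T).
So (a) is satisfied (T OR F).
(b) no signage posted — holds.
(1): T AND T → true.
(a) proximate cause — holds.
(b) exclusive control — not satisfied.
(2) = T AND F = false.
So Overall is satisfied (T OR F).
Exception (entrant a minor) — not satisfied.
Result: main true OR exception false → true.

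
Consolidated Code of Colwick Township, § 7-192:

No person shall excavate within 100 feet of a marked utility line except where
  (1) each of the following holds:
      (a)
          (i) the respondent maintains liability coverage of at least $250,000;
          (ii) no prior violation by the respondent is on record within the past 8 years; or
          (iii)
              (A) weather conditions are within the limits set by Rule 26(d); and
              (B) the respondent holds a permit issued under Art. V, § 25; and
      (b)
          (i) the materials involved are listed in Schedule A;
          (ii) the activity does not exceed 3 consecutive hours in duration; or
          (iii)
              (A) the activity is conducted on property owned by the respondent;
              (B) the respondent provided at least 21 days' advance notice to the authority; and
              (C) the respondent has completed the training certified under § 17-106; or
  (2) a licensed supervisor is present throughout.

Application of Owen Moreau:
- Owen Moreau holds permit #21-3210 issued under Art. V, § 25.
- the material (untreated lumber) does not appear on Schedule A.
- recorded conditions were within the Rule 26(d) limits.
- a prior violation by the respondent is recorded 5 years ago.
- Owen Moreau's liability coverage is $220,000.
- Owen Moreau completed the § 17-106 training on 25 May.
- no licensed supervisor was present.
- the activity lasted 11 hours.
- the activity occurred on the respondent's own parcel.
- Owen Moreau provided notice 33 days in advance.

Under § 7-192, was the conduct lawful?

(i) coverage ≥ $250,000 — not met.
(ii) no prior violation — not satisfied.
(A) weather ok — met.
(B) holds permit — satisfied.
(iii): T AND T → true.
(a): F OR F OR T → true.
(i) Schedule A material — fails.
(ii) ≤ 3 hrs duration — fails.
(A) own property — holds.
(B) ≥21 days' notice — satisfied.
(C) training certified — met.
So (iii) is satisfied (T AND T AND T).
(b) = F OR F OR T = true.
So (1) is satisfied (T AND T).
(2) supervisor present — not met.
Overall = T OR F = true.

Yes — lawful.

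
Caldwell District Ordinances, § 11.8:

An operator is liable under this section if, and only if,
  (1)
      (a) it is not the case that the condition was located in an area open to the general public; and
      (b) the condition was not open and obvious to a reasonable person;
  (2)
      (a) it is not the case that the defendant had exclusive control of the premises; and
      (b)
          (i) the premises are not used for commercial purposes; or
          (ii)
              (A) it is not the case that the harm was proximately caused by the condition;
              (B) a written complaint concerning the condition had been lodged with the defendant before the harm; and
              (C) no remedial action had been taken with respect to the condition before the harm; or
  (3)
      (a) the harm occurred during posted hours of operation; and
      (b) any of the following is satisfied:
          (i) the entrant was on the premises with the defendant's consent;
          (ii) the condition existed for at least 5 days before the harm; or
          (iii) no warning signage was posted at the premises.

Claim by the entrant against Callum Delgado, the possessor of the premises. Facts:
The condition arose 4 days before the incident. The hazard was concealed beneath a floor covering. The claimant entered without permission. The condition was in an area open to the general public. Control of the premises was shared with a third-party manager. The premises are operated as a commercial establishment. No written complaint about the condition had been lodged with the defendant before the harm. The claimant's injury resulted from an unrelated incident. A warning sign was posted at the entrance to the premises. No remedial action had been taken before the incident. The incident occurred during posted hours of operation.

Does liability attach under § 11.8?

No — not liable.

(a) not (public area) — not met.
(b) not open/obvious — holds.
(1): F AND T → false.
(a) not (exclusive control) — satisfied.
(i) not (commercial use) — not met.
(A) not (proximate cause) — holds.
(B) complaint lodged — not satisfied.
(C) no remedial action — met.
(ii): T AND F AND T → false.
(b): F OR F → false.
(2) = T AND F = false.
(a) during posted hours — holds.
(i) consent to enter — fails.
(ii) condition ≥5 days old — fails.
(iii) no signage posted — fails.
(b) = F OR F OR F = false.
(3): T AND F → false.
Overall = F OR F OR F = false.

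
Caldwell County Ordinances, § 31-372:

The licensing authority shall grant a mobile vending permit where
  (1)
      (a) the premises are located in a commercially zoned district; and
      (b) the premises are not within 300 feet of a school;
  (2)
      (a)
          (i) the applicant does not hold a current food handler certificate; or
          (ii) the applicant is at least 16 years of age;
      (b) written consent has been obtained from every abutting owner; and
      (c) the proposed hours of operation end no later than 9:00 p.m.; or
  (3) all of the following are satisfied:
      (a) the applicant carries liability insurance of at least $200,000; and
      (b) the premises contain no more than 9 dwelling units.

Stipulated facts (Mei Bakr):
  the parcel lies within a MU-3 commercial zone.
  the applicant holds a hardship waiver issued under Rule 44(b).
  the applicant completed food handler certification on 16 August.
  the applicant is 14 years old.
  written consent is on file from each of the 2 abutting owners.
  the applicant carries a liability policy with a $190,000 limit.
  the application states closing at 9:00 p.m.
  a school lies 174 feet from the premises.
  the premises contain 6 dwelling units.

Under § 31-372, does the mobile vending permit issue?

(a) commercially zoned — met.
(b) ≥300 ft from school — not satisfied.
So (1) is not satisfied (T AND F).
(i) not (food handler cert.) — not satisfied.
(ii) age ≥ 16 — fails.
So (a) is not satisfied (F OR F).
(b) all abutters consent — met.
(c) closes by 9 p.m. — met.
So (2) is not satisfied (F AND T AND T).
(a) insurance ≥ $200,000 — fails.
(b) ≤ 9 units — holds.
(3): F AND T → false.
Overall = F OR F OR F = false.

No — denied.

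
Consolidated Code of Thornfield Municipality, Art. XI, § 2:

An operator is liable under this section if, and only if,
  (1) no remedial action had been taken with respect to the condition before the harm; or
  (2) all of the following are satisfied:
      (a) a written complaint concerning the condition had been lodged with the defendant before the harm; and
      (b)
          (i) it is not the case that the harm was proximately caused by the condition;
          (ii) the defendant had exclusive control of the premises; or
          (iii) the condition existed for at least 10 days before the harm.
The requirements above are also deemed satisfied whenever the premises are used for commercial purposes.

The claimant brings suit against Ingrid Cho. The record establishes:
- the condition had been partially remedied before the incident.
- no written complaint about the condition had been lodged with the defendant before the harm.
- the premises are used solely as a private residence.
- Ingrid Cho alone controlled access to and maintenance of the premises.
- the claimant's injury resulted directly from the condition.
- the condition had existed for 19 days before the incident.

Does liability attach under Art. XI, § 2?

(1) no remedial action — not satisfied.
(a) complaint lodged — not satisfied.
(i) not (proximate cause) — not met.
(ii) exclusive control — met.
(iii) condition ≥10 days old — met.
(b): F OR T OR T → true.
(2) = F AND T = false.
Overall = F OR F = false.
Exception (commercial use) — not satisfied.
Result: main false OR exception false → false.

No — not liable.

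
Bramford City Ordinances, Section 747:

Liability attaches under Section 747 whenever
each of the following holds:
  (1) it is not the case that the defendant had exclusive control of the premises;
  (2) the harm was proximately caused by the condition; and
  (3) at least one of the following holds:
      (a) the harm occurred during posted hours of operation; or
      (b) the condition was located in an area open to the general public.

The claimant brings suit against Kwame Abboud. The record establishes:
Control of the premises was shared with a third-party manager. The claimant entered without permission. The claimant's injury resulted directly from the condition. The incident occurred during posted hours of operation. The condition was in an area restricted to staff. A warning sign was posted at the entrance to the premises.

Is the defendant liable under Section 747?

(1) not (exclusive control) — holds.
(2) proximate cause — met.
(a) during posted hours — met.
(b) public area — not met.
So (3) is satisfied (T OR F).
Overall = T AND T AND T = true.

Yes — liable.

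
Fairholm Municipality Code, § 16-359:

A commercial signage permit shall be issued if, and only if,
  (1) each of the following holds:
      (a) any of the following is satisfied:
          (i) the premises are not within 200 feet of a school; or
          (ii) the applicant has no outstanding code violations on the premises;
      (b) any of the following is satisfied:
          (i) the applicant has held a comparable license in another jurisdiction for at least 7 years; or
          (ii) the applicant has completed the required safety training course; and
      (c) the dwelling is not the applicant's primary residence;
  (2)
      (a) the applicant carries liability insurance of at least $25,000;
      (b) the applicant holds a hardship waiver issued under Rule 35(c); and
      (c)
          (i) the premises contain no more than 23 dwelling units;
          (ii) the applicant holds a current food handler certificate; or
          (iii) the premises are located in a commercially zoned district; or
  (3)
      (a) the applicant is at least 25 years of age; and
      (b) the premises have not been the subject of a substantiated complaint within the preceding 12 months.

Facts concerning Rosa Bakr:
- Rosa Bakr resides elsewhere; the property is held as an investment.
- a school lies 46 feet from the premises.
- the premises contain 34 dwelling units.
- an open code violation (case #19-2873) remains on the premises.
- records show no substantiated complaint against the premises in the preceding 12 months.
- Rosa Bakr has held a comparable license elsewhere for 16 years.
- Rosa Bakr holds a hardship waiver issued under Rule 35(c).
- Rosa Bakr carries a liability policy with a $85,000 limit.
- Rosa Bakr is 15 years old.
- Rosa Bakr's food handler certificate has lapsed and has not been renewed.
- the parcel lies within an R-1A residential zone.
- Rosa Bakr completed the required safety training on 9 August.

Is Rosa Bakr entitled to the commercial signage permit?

(i) ≥200 ft from school — fails.
(ii) no code violations — fails.
So (a) is not satisfied (F OR F).
(i) prior license ≥ 7 yr — met.
(ii) safety training — met.
So (b) is satisfied (T OR T).
(c) not (primary residence) — satisfied.
(1): F AND T AND T → false.
(a) insurance ≥ $25,000 — holds.
(b) hardship waiver — satisfied.
(i) ≤ 23 units — not met.
(ii) food handler cert. — not met.
(iii) commercially zoned — not satisfied.
So (c) is not satisfied (F OR F OR F).
(2): T AND T AND F → false.
(a) age ≥ 25 — fails.
(b) no complaint in 12 mo. — satisfied.
So (3) is not satisfied (F AND T).
So Overall is not satisfied (F OR F OR F).

No — denied.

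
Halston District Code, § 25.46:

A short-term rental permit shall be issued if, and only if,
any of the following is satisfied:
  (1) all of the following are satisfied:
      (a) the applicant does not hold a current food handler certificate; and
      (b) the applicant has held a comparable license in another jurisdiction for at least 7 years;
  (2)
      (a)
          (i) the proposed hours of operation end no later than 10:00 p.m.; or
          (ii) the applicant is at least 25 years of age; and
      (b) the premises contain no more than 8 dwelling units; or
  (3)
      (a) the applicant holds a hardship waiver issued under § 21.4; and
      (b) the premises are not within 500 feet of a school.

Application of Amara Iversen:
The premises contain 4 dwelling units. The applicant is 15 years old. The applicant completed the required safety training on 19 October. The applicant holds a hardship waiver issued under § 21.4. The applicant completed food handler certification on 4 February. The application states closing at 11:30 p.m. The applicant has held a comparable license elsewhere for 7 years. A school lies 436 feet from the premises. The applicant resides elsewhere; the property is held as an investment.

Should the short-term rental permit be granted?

No — denied.

(a) not (food handler cert.) — not satisfied.
(b) prior license ≥ 7 yr — met.
So (1) is not satisfied (F AND T).
(i) closes by 10 p.m. — not satisfied.
(ii) age ≥ 25 — not met.
(a) = F OR F = false.
(b) ≤ 8 units — met.
So (2) is not satisfied (F AND T).
(a) hardship waiver — holds.
(b) ≥500 ft from school — not met.
(3): T AND F → false.
Overall: F OR F OR F → false.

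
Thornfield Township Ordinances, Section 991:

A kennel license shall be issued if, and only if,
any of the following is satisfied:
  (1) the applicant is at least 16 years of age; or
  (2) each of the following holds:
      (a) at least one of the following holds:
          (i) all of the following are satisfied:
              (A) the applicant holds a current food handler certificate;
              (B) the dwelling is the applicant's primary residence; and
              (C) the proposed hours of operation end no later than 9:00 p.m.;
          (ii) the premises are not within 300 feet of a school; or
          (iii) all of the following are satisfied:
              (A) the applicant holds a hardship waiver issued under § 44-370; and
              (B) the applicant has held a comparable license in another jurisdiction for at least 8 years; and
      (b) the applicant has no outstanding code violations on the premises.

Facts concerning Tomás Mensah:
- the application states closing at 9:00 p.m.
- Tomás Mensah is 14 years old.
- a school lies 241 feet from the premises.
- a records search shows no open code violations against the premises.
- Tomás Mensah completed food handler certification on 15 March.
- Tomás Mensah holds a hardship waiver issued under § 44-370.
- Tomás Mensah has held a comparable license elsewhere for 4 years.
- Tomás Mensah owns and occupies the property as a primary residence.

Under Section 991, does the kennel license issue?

(1) age ≥ 16 — not met.
(A) food handler cert. — met.
(B) primary residence — met.
(C) closes by 9 p.m. — met.
So (i) is satisfied (T AND T AND T).
(ii) ≥300 ft from school — fails.
(A) hardship waiver — satisfied.
(B) prior license ≥ 8 yr — fails.
So (iii) is not satisfied (T AND F).
So (a) is satisfied (T OR F OR F).
(b) no code violations — satisfied.
(2): T AND T → true.
Overall = F OR T = true.

Yes — granted.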